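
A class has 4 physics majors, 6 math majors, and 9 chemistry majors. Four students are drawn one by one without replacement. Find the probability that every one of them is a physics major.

P(every draw is a physics major) = 4/19 × 3/18 × 2/17 × 1/16 = 24/93024 = 1/3876.

1/3876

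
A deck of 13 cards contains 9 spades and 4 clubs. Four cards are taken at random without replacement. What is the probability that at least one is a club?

589/715

P(no clubs) = 9/13 × 8/12 × 7/11 × 6/10 = 3024/17160 = 126/715.
P(at least one) = 1 − 126/715 = 589/715.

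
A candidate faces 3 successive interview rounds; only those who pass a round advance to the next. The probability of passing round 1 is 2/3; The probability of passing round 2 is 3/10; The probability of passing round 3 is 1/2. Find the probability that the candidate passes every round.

1/10

Multiplying along the chain,
P = 2/3 × 3/10 × 1/2 = 6/60 = 1/10.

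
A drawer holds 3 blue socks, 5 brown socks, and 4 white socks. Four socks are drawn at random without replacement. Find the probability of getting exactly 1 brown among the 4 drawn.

One ordering (brown drawn first) has probability 5/12 × 7/11 × 6/10 × 5/9 = 1050/11880 = 35/396.
There are C(4,1) = 4 such orderings, each equally likely, so P = 4 × 35/396 = 35/99.

35/99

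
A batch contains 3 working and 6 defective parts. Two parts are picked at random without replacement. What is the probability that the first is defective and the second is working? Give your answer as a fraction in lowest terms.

1/4

Chain rule:
P = 6/9 × 3/8 = 18/72 = 1/4.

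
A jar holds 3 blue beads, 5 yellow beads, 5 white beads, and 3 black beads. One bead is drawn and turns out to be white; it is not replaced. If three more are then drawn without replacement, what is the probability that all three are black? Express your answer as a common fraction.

After the first draw, 3 of the remaining 15 beads are black.
P = 3/15 × 2/14 × 1/13 = 6/2730 = 1/455.

1/455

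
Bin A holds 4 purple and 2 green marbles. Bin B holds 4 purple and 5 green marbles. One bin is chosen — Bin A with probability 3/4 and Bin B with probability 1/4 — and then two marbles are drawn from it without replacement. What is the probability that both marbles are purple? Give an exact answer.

41/120

From Bin A: P(both purple) = (4/6)(3/5) = 2/5.
From Bin B: P(both purple) = (4/9)(3/8) = 1/6.
Total probability = (3/4)(2/5) + (1/4)(1/6) = 41/120.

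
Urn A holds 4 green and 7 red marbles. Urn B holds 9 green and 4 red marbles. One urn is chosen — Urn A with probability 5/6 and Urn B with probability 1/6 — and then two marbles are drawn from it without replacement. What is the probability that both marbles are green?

From Urn A: P(both green) = (4/11)(3/10) = 6/55.
From Urn B: P(both green) = (9/13)(8/12) = 6/13.
Total probability = (5/6)(6/55) + (1/6)(6/13) = 24/143.

24/143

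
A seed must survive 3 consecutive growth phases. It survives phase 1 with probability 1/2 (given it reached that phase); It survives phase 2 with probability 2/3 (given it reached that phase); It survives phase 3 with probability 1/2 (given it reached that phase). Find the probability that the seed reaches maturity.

Each stage is reached only if all earlier stages succeed, so
P = 1/2 × 2/3 × 1/2 = 2/12 = 1/6.

1/6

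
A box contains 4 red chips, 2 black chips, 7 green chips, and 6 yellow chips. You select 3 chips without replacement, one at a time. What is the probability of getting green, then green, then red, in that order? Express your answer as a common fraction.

Each draw changes the counts, so multiply the conditional probabilities along the sequence:
P = 7/19 × 6/18 × 4/17 = 168/5814 = 28/969.

28/969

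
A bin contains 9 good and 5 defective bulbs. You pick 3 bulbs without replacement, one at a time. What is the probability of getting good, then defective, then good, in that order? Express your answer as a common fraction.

Each draw changes the counts, so multiply the conditional probabilities along the sequence:
P = 9/14 × 5/13 × 8/12 = 360/2184 = 15/91.

15/91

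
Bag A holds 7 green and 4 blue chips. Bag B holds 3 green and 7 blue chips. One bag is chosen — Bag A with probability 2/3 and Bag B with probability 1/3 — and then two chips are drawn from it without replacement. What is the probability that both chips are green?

From Bag A: P(both green) = (7/11)(6/10) = 21/55.
From Bag B: P(both green) = (3/10)(2/9) = 1/15.
Total probability = (2/3)(21/55) + (1/3)(1/15) = 137/495.

137/495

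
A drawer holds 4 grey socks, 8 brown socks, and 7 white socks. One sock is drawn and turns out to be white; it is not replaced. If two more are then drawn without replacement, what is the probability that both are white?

After the first draw, 6 of the remaining 18 socks are white.
P = 6/18 × 5/17 = 30/306 = 5/51.

5/51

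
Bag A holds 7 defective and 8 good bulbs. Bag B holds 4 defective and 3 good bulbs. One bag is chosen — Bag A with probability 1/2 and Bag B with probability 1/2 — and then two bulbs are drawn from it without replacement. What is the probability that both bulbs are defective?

From Bag A: P(both defective) = (7/15)(6/14) = 1/5.
From Bag B: P(both defective) = (4/7)(3/6) = 2/7.
Total probability = (1/2)(1/5) + (1/2)(2/7) = 17/70.

17/70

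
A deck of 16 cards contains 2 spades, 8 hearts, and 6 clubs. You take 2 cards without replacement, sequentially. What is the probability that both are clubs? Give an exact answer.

P(all clubs) = 6/16 × 5/15 = 30/240 = 1/8.

1/8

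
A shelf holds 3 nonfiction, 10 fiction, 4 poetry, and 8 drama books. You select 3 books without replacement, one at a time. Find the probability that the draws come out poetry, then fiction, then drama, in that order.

8/345

Each draw changes the counts, so multiply the conditional probabilities along the sequence:
P = 4/25 × 10/24 × 8/23 = 320/13800 = 8/345.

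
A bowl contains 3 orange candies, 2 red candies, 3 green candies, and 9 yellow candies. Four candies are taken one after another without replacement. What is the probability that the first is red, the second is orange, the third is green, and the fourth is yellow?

27/9520

Multiply the probability of each draw given the previous ones:
P = 2/17 × 3/16 × 3/15 × 9/14 = 162/57120 = 27/9520.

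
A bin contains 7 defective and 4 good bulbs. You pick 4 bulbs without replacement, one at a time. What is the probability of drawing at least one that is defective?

329/330

P(no defective) = 4/11 × 3/10 × 2/9 × 1/8 = 24/7920 = 1/330.
P(at least one) = 1 − 1/330 = 329/330.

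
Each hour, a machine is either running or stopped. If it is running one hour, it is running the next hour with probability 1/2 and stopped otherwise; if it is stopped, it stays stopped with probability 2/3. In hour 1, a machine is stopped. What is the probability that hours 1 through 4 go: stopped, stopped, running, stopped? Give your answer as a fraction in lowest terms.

1/9

Hour 1 is given. For each transition, use the conditional probability from the current state:
P(stopped | stopped) = 2/3; P(running | stopped) = 1/3; P(stopped | running) = 1/2.
P = 2/3 × 1/3 × 1/2 = 2/18 = 1/9.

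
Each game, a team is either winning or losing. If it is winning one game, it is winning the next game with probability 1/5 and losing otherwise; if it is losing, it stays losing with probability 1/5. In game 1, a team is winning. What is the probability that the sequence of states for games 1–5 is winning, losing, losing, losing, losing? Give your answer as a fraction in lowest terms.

4/625

Game 1 is given. For each transition, use the conditional probability from the current state:
P(losing | winning) = 4/5; P(losing | losing) = 1/5; P(losing | losing) = 1/5; P(losing | losing) = 1/5.
P = 4/5 × 1/5 × 1/5 × 1/5 = 4/625.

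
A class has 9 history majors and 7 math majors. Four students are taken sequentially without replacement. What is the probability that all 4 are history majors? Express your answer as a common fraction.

9/130

P(all history majors) = 9/16 × 8/15 × 7/14 × 6/13 = 3024/43680 = 9/130.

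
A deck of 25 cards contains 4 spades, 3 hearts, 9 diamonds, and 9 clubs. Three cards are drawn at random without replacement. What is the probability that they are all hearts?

1/2300

P(every draw is a heart) = 3/25 × 2/24 × 1/23 = 6/13800 = 1/2300.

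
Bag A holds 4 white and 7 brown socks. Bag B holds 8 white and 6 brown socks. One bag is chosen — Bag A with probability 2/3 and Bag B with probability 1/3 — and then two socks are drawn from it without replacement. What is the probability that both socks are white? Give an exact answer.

376/2145

From Bag A: P(both white) = (4/11)(3/10) = 6/55.
From Bag B: P(both white) = (8/14)(7/13) = 4/13.
Total probability = (2/3)(6/55) + (1/3)(4/13) = 376/2145.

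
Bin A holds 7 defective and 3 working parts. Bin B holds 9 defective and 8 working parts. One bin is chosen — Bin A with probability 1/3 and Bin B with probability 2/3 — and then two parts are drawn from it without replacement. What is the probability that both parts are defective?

254/765

From Bin A: P(both defective) = (7/10)(6/9) = 7/15.
From Bin B: P(both defective) = (9/17)(8/16) = 9/34.
Total probability = (1/3)(7/15) + (2/3)(9/34) = 254/765.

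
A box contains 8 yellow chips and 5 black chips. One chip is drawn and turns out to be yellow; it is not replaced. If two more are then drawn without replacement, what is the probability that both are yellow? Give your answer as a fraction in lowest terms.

7/22

After the first draw, 7 of the remaining 12 chips are yellow.
P = 7/12 × 6/11 = 42/132 = 7/22.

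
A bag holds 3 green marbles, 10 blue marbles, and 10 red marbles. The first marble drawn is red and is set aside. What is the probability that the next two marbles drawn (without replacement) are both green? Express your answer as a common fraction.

1/77

With the first marble removed, 3 green remain out of 22.
P = 3/22 × 2/21 = 6/462 = 1/77.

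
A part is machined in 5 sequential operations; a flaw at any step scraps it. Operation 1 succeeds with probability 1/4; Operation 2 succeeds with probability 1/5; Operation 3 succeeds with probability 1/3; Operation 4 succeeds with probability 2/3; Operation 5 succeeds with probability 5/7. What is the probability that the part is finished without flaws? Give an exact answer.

The events are sequential, so multiply the conditional probabilities:
P = 1/4 × 1/5 × 1/3 × 2/3 × 5/7 = 10/1260 = 1/126.

1/126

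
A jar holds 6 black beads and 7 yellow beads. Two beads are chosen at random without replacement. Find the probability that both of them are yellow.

P(all yellow) = 7/13 × 6/12 = 42/156 = 7/26.

7/26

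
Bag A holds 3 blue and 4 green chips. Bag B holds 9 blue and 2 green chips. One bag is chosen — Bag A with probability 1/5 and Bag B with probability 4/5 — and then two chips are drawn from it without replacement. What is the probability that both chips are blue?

1063/1925

From Bag A: P(both blue) = (3/7)(2/6) = 1/7.
From Bag B: P(both blue) = (9/11)(8/10) = 36/55.
Total probability = (1/5)(1/7) + (4/5)(36/55) = 1063/1925.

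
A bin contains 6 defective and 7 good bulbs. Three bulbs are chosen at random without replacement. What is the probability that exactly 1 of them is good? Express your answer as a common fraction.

One ordering (good drawn first) has probability 7/13 × 6/12 × 5/11 = 210/1716 = 35/286.
There are C(3,1) = 3 such orderings, each equally likely, so P = 3 × 35/286 = 105/286.

105/286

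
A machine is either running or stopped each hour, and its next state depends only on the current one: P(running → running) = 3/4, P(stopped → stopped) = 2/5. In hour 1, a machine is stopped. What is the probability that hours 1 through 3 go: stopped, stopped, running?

Hour 1 is given. For each transition, use the conditional probability from the current state:
P(stopped | stopped) = 2/5; P(running | stopped) = 3/5.
P = 2/5 × 3/5 = 6/25.

6/25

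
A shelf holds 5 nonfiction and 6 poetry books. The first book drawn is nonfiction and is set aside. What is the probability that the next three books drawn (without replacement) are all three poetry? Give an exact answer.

After the first draw, 6 of the remaining 10 books are poetry.
P = 6/10 × 5/9 × 4/8 = 120/720 = 1/6.

1/6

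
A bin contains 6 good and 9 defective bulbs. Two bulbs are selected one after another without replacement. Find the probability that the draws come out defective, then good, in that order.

Chain rule:
P = 9/15 × 6/14 = 54/210 = 9/35.

9/35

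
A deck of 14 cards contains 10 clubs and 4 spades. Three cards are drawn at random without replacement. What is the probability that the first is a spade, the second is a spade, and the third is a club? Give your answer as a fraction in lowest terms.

5/91

Each draw changes the counts, so multiply the conditional probabilities along the sequence:
P = 4/14 × 3/13 × 10/12 = 120/2184 = 5/91.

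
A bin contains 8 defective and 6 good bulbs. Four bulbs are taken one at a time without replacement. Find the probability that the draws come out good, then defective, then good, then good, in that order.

40/1001

Each draw changes the counts, so multiply the conditional probabilities along the sequence:
P = 6/14 × 8/13 × 5/12 × 4/11 = 960/24024 = 40/1001.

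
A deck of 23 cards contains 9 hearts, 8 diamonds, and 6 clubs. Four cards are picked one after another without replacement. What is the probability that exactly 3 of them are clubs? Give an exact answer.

One ordering (clubs drawn first) has probability 6/23 × 5/22 × 4/21 × 17/20 = 2040/212520 = 17/1771.
There are C(4,3) = 4 such orderings, each equally likely, so P = 4 × 17/1771 = 68/1771.

68/1771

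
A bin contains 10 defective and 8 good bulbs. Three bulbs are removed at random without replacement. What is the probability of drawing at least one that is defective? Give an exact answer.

P(no defective) = 8/18 × 7/17 × 6/16 = 336/4896 = 7/102.
P(at least one) = 1 − 7/102 = 95/102.

95/102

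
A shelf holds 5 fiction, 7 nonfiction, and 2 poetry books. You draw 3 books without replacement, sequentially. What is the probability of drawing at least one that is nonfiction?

P(no nonfiction) = 7/14 × 6/13 × 5/12 = 210/2184 = 5/52.
P(at least one) = 1 − 5/52 = 47/52.

47/52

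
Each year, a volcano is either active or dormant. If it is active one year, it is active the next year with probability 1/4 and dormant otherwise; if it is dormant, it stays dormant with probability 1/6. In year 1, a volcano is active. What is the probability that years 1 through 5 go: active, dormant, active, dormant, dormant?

Year 1 is given. For each transition, use the conditional probability from the current state:
P(dormant | active) = 3/4; P(active | dormant) = 5/6; P(dormant | active) = 3/4; P(dormant | dormant) = 1/6.
P = 3/4 × 5/6 × 3/4 × 1/6 = 45/576 = 5/64.

5/64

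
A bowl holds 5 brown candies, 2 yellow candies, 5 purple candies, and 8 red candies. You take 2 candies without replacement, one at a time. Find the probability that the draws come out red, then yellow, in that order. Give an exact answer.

Chain rule:
P = 8/20 × 2/19 = 16/380 = 4/95.

4/95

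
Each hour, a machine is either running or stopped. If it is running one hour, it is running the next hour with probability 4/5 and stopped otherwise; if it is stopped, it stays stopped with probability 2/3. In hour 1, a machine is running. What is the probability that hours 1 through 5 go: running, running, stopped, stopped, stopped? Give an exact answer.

16/225

Hour 1 is given. For each transition, use the conditional probability from the current state:
P(running | running) = 4/5; P(stopped | running) = 1/5; P(stopped | stopped) = 2/3; P(stopped | stopped) = 2/3.
P = 4/5 × 1/5 × 2/3 × 2/3 = 16/225.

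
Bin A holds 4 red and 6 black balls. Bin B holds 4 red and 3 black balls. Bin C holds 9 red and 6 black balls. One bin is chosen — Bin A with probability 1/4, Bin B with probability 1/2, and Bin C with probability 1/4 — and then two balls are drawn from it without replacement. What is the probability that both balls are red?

From Bin A: P(both red) = (4/10)(3/9) = 2/15.
From Bin B: P(both red) = (4/7)(3/6) = 2/7.
From Bin C: P(both red) = (9/15)(8/14) = 12/35.
Total probability = (1/4)(2/15) + (1/2)(2/7) + (1/4)(12/35) = 11/42.

11/42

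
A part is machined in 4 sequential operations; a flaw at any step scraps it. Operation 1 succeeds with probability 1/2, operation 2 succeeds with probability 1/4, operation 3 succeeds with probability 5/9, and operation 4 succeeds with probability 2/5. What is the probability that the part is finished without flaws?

Multiplying along the chain,
P = 1/2 × 1/4 × 5/9 × 2/5 = 10/360 = 1/36.

1/36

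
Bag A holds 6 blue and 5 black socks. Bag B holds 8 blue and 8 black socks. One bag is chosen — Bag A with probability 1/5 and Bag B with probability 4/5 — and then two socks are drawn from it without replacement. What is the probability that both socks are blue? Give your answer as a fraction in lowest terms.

From Bag A: P(both blue) = (6/11)(5/10) = 3/11.
From Bag B: P(both blue) = (8/16)(7/15) = 7/30.
Total probability = (1/5)(3/11) + (4/5)(7/30) = 199/825.

199/825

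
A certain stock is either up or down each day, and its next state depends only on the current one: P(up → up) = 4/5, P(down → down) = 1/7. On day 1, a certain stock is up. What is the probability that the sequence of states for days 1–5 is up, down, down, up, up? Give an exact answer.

Day 1 is given. For each transition, use the conditional probability from the current state:
P(down | up) = 1/5; P(down | down) = 1/7; P(up | down) = 6/7; P(up | up) = 4/5.
P = 1/5 × 1/7 × 6/7 × 4/5 = 24/1225.

24/1225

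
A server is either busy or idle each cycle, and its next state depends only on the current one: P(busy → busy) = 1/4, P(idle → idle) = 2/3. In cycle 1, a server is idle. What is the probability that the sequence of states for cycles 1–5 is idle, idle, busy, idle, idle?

Cycle 1 is given. For each transition, use the conditional probability from the current state:
P(idle | idle) = 2/3; P(busy | idle) = 1/3; P(idle | busy) = 3/4; P(idle | idle) = 2/3.
P = 2/3 × 1/3 × 3/4 × 2/3 = 12/108 = 1/9.

1/9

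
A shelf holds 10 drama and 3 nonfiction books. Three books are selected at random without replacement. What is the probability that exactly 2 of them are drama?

One ordering (drama drawn first) has probability 10/13 × 9/12 × 3/11 = 270/1716 = 45/286.
There are C(3,2) = 3 such orderings, each equally likely, so P = 3 × 45/286 = 135/286.

135/286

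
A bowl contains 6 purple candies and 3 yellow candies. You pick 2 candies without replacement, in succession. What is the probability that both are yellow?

P = 3/9 × 2/8 = 6/72 = 1/12.

1/12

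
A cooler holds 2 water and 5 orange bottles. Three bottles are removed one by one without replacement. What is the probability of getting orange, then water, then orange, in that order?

Multiply the probability of each draw given the previous ones:
P = 5/7 × 2/6 × 4/5 = 40/210 = 4/21.

4/21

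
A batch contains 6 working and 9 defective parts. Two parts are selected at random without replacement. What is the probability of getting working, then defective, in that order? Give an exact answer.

Chain rule:
P = 6/15 × 9/14 = 54/210 = 9/35.

9/35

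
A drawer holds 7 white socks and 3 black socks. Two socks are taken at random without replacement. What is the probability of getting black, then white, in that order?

7/30

Chain rule:
P = 3/10 × 7/9 = 21/90 = 7/30.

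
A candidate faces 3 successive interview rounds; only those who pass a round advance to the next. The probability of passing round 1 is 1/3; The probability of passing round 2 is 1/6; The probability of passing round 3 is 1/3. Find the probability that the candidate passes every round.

Multiplying along the chain,
P = 1/3 × 1/6 × 1/3 = 1/54.

1/54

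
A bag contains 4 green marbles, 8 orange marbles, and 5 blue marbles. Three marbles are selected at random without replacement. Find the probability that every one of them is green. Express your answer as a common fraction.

1/170

P(every draw is green) = 4/17 × 3/16 × 2/15 = 24/4080 = 1/170.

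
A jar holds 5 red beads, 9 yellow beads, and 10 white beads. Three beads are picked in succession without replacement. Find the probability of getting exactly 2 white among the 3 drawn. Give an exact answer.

315/1012

One ordering (white drawn first) has probability 10/24 × 9/23 × 14/22 = 1260/12144 = 105/1012.
There are C(3,2) = 3 such orderings, each equally likely, so P = 3 × 105/1012 = 315/1012.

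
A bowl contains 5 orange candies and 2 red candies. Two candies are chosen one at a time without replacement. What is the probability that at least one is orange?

P(no orange) = 2/7 × 1/6 = 2/42 = 1/21.
P(at least one) = 1 − 1/21 = 20/21.

20/21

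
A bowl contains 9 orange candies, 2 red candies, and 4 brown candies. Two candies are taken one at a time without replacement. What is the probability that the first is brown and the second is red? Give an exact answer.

4/105

Each draw changes the counts, so multiply the conditional probabilities along the sequence:
P = 4/15 × 2/14 = 8/210 = 4/105.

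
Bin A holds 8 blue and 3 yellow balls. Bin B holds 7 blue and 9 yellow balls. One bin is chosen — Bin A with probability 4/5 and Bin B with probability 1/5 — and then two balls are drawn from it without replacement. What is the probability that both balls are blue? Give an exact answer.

From Bin A: P(both blue) = (8/11)(7/10) = 28/55.
From Bin B: P(both blue) = (7/16)(6/15) = 7/40.
Total probability = (4/5)(28/55) + (1/5)(7/40) = 973/2200.

973/2200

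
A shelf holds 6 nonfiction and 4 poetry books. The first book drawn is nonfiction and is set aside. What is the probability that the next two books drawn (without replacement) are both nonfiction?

5/18

With the first book removed, 5 nonfiction remain out of 9.
P = 5/9 × 4/8 = 20/72 = 5/18.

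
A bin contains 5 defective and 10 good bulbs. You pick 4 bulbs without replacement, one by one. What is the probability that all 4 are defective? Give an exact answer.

P(all defective) = 5/15 × 4/14 × 3/13 × 2/12 = 120/32760 = 1/273.

1/273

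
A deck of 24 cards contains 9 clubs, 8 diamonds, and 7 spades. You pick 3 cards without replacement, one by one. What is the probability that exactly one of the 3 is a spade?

119/253

One ordering (a spade drawn first) has probability 7/24 × 17/23 × 16/22 = 1904/12144 = 119/759.
There are C(3,1) = 3 such orderings, each equally likely, so P = 3 × 119/759 = 119/253.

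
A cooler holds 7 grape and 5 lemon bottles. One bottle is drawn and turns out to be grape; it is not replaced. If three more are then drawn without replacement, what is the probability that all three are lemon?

2/33

After the first draw, 5 of the remaining 11 bottles are lemon.
P = 5/11 × 4/10 × 3/9 = 60/990 = 2/33.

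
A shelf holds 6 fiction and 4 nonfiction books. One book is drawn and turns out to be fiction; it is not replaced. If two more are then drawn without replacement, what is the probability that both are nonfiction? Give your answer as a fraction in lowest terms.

1/6

With the first book removed, 4 nonfiction remain out of 9.
P = 4/9 × 3/8 = 12/72 = 1/6.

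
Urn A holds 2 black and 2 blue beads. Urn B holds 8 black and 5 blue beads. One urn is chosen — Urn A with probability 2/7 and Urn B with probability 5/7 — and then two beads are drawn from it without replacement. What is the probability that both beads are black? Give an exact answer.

From Urn A: P(both black) = (2/4)(1/3) = 1/6.
From Urn B: P(both black) = (8/13)(7/12) = 14/39.
Total probability = (2/7)(1/6) + (5/7)(14/39) = 83/273.

83/273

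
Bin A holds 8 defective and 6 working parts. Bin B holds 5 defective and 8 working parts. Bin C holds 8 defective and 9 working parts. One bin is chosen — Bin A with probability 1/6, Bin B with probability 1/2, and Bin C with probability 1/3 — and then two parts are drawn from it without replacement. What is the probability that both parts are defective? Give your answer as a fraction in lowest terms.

From Bin A: P(both defective) = (8/14)(7/13) = 4/13.
From Bin B: P(both defective) = (5/13)(4/12) = 5/39.
From Bin C: P(both defective) = (8/17)(7/16) = 7/34.
Total probability = (1/6)(4/13) + (1/2)(5/39) + (1/3)(7/34) = 122/663.

122/663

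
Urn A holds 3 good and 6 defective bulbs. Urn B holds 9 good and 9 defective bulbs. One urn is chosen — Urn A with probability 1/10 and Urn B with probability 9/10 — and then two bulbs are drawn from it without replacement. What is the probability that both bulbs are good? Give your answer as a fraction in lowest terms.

From Urn A: P(both good) = (3/9)(2/8) = 1/12.
From Urn B: P(both good) = (9/18)(8/17) = 4/17.
Total probability = (1/10)(1/12) + (9/10)(4/17) = 449/2040.

449/2040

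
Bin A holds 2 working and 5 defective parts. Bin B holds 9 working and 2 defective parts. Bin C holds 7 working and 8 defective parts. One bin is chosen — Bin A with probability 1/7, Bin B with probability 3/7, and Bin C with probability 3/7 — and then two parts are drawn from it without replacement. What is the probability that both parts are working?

From Bin A: P(both working) = (2/7)(1/6) = 1/21.
From Bin B: P(both working) = (9/11)(8/10) = 36/55.
From Bin C: P(both working) = (7/15)(6/14) = 1/5.
Total probability = (1/7)(1/21) + (3/7)(36/55) + (3/7)(1/5) = 3016/8085.

3016/8085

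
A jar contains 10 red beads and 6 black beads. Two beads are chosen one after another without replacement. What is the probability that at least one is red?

P(no red) = 6/16 × 5/15 = 30/240 = 1/8.
P(at least one) = 1 − 1/8 = 7/8.

7/8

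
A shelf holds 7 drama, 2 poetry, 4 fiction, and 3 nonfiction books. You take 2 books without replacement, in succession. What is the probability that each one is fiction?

P = 4/16 × 3/15 = 12/240 = 1/20.

1/20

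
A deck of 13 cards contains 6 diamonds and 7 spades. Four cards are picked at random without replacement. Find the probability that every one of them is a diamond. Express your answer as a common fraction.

3/143

P = 6/13 × 5/12 × 4/11 × 3/10 = 360/17160 = 3/143.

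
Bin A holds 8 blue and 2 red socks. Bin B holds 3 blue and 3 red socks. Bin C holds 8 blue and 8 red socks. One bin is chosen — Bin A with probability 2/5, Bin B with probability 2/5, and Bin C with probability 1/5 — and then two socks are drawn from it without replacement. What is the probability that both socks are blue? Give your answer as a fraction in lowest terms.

From Bin A: P(both blue) = (8/10)(7/9) = 28/45.
From Bin B: P(both blue) = (3/6)(2/5) = 1/5.
From Bin C: P(both blue) = (8/16)(7/15) = 7/30.
Total probability = (2/5)(28/45) + (2/5)(1/5) + (1/5)(7/30) = 169/450.

169/450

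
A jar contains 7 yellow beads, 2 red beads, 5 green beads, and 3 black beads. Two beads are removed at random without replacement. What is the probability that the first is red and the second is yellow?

7/136

Each draw changes the counts, so multiply the conditional probabilities along the sequence:
P = 2/17 × 7/16 = 14/272 = 7/136.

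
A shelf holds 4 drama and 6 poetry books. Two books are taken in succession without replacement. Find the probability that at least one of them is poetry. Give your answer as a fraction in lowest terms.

13/15

P(no poetry) = 4/10 × 3/9 = 12/90 = 2/15.
P(at least one) = 1 − 2/15 = 13/15.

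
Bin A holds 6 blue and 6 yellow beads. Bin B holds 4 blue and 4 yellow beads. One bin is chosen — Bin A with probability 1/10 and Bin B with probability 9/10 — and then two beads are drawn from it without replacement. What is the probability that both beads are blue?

From Bin A: P(both blue) = (6/12)(5/11) = 5/22.
From Bin B: P(both blue) = (4/8)(3/7) = 3/14.
Total probability = (1/10)(5/22) + (9/10)(3/14) = 83/385.

83/385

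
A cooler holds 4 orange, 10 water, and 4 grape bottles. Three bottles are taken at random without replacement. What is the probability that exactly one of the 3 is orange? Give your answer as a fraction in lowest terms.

One ordering (orange drawn first) has probability 4/18 × 14/17 × 13/16 = 728/4896 = 91/612.
There are C(3,1) = 3 such orderings, each equally likely, so P = 3 × 91/612 = 91/204.

91/204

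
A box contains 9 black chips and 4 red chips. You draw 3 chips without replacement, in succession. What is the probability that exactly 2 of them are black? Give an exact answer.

One ordering (black drawn first) has probability 9/13 × 8/12 × 4/11 = 288/1716 = 24/143.
There are C(3,2) = 3 such orderings, each equally likely, so P = 3 × 24/143 = 72/143.

72/143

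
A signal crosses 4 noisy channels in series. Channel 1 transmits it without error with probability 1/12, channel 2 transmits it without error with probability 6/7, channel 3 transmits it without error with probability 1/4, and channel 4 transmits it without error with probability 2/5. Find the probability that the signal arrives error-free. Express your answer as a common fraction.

1/140

The events are sequential, so multiply the conditional probabilities:
P = 1/12 × 6/7 × 1/4 × 2/5 = 12/1680 = 1/140.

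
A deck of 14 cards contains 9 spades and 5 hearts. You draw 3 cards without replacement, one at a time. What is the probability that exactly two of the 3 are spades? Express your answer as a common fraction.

45/91

One ordering (spades drawn first) has probability 9/14 × 8/13 × 5/12 = 360/2184 = 15/91.
There are C(3,2) = 3 such orderings, each equally likely, so P = 3 × 15/91 = 45/91.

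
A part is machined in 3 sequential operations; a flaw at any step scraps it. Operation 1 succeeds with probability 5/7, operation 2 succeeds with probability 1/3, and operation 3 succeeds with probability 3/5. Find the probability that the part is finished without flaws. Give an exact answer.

Each stage is reached only if all earlier stages succeed, so
P = 5/7 × 1/3 × 3/5 = 15/105 = 1/7.

1/7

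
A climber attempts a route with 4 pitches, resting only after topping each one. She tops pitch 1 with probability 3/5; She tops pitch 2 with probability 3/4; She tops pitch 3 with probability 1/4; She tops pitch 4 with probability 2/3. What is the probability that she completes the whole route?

3/40

The events are sequential, so multiply the conditional probabilities:
P = 3/5 × 3/4 × 1/4 × 2/3 = 18/240 = 3/40.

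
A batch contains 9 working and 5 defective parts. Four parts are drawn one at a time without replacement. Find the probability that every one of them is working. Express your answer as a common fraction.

18/143

P(all working) = 9/14 × 8/13 × 7/12 × 6/11 = 3024/24024 = 18/143.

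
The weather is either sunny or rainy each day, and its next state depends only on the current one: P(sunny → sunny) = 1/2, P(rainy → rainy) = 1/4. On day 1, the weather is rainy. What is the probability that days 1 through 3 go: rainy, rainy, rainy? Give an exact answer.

1/16

Day 1 is given. For each transition, use the conditional probability from the current state:
P(rainy | rainy) = 1/4; P(rainy | rainy) = 1/4.
P = 1/4 × 1/4 = 1/16.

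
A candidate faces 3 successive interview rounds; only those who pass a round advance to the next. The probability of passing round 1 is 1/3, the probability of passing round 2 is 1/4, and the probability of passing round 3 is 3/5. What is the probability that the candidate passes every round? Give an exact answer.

1/20

Each stage is reached only if all earlier stages succeed, so
P = 1/3 × 1/4 × 3/5 = 3/60 = 1/20.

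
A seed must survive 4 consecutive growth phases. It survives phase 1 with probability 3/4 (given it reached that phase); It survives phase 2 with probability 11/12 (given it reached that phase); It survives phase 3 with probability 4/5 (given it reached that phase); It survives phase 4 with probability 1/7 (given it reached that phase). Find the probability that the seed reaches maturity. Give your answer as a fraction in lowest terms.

The events are sequential, so multiply the conditional probabilities:
P = 3/4 × 11/12 × 4/5 × 1/7 = 132/1680 = 11/140.

11/140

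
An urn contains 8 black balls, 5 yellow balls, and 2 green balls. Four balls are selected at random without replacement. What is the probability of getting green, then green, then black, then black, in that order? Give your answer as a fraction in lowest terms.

Chain rule:
P = 2/15 × 1/14 × 8/13 × 7/12 = 112/32760 = 2/585.

2/585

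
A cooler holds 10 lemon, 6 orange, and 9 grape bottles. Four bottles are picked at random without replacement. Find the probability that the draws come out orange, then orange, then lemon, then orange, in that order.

Each draw changes the counts, so multiply the conditional probabilities along the sequence:
P = 6/25 × 5/24 × 10/23 × 4/22 = 1200/303600 = 1/253.

1/253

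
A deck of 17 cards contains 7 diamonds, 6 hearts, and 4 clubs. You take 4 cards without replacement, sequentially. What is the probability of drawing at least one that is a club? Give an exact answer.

333/476

P(no clubs) = 13/17 × 12/16 × 11/15 × 10/14 = 17160/57120 = 143/476.
P(at least one) = 1 − 143/476 = 333/476.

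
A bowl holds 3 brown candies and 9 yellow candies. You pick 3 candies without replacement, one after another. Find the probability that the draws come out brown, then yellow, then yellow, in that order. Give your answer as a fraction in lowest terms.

Each draw changes the counts, so multiply the conditional probabilities along the sequence:
P = 3/12 × 9/11 × 8/10 = 216/1320 = 9/55.

9/55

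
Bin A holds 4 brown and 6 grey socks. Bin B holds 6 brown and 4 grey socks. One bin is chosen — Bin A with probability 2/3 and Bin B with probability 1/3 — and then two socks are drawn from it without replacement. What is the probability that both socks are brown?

From Bin A: P(both brown) = (4/10)(3/9) = 2/15.
From Bin B: P(both brown) = (6/10)(5/9) = 1/3.
Total probability = (2/3)(2/15) + (1/3)(1/3) = 1/5.

1/5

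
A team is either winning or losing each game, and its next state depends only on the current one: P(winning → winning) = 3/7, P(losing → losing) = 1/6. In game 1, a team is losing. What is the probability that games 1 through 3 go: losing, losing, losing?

1/36

Game 1 is given. For each transition, use the conditional probability from the current state:
P(losing | losing) = 1/6; P(losing | losing) = 1/6.
P = 1/6 × 1/6 = 1/36.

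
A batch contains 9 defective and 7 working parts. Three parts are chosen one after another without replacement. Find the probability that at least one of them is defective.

P(no defective) = 7/16 × 6/15 × 5/14 = 210/3360 = 1/16.
P(at least one) = 1 − 1/16 = 15/16.

15/16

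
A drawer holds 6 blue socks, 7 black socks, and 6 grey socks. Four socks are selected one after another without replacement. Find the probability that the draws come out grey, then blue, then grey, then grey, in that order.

Each draw changes the counts, so multiply the conditional probabilities along the sequence:
P = 6/19 × 6/18 × 5/17 × 4/16 = 720/93024 = 5/646.

5/646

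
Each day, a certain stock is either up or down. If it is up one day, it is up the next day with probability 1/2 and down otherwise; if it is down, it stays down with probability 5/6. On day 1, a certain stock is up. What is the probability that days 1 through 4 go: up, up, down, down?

5/24

Day 1 is given. For each transition, use the conditional probability from the current state:
P(up | up) = 1/2; P(down | up) = 1/2; P(down | down) = 5/6.
P = 1/2 × 1/2 × 5/6 = 5/24.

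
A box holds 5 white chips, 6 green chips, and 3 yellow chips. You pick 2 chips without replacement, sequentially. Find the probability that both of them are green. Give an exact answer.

P(every draw is green) = 6/14 × 5/13 = 30/182 = 15/91.

15/91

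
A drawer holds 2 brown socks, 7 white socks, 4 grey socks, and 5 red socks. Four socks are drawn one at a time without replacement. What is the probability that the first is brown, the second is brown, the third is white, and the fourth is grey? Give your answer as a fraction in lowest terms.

Multiply the probability of each draw given the previous ones:
P = 2/18 × 1/17 × 7/16 × 4/15 = 56/73440 = 7/9180.

7/9180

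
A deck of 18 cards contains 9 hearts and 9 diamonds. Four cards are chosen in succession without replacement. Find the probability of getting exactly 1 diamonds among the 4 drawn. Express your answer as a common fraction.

21/85

One ordering (a diamond drawn first) has probability 9/18 × 9/17 × 8/16 × 7/15 = 4536/73440 = 21/340.
There are C(4,1) = 4 such orderings, each equally likely, so P = 4 × 21/340 = 21/85.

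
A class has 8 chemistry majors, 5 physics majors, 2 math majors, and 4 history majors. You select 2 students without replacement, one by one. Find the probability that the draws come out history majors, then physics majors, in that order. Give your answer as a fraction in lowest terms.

Chain rule:
P = 4/19 × 5/18 = 20/342 = 10/171.

10/171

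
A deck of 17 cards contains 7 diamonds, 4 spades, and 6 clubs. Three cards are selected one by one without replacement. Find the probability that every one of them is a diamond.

P(all diamonds) = 7/17 × 6/16 × 5/15 = 210/4080 = 7/136.

7/136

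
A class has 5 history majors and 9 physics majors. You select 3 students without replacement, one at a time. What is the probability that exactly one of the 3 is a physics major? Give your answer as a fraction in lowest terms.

45/182

One ordering (a physics major drawn first) has probability 9/14 × 5/13 × 4/12 = 180/2184 = 15/182.
There are C(3,1) = 3 such orderings, each equally likely, so P = 3 × 15/182 = 45/182.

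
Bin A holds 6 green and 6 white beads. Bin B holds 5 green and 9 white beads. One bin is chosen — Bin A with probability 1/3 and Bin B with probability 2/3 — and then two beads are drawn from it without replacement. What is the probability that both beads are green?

895/6006

From Bin A: P(both green) = (6/12)(5/11) = 5/22.
From Bin B: P(both green) = (5/14)(4/13) = 10/91.
Total probability = (1/3)(5/22) + (2/3)(10/91) = 895/6006.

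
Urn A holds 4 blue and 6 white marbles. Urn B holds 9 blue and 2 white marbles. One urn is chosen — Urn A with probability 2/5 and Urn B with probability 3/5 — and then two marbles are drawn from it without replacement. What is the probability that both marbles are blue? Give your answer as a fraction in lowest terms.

368/825

From Urn A: P(both blue) = (4/10)(3/9) = 2/15.
From Urn B: P(both blue) = (9/11)(8/10) = 36/55.
Total probability = (2/5)(2/15) + (3/5)(36/55) = 368/825.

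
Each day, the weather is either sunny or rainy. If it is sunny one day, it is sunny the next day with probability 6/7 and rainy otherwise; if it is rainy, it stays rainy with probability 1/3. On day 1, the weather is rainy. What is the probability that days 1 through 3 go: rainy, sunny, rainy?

Day 1 is given. For each transition, use the conditional probability from the current state:
P(sunny | rainy) = 2/3; P(rainy | sunny) = 1/7.
P = 2/3 × 1/7 = 2/21.

2/21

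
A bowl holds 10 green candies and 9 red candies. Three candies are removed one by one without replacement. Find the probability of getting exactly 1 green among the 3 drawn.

One ordering (green drawn first) has probability 10/19 × 9/18 × 8/17 = 720/5814 = 40/323.
There are C(3,1) = 3 such orderings, each equally likely, so P = 3 × 40/323 = 120/323.

120/323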